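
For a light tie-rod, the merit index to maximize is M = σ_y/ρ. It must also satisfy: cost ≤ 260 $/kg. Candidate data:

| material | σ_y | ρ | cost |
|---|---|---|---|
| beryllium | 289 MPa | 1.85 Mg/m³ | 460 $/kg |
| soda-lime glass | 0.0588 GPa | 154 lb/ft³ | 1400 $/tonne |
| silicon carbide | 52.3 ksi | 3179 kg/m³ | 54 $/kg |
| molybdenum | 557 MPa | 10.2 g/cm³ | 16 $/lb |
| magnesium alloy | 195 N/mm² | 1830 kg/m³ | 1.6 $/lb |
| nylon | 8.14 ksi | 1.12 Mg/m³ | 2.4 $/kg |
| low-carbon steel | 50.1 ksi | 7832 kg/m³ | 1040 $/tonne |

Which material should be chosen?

Screen on constraints: cost ≤ 260 $/kg. Survivors: soda-lime glass, silicon carbide, molybdenum, magnesium alloy, nylon, low-carbon steel.
Normalizing units and computing the index:
  soda-lime glass: σ_y = 58.80 MPa, ρ = 2467 kg/m³
  silicon carbide: σ_y = 360.6 MPa, ρ = 3179 kg/m³
  molybdenum: σ_y = 557.0 MPa, ρ = 10200 kg/m³
  magnesium alloy: σ_y = 195.0 MPa, ρ = 1830 kg/m³
  nylon: σ_y = 56.12 MPa, ρ = 1120 kg/m³
  low-carbon steel: σ_y = 345.4 MPa, ρ = 7832 kg/m³
  silicon carbide: M = 113 kN·m/kg
  magnesium alloy: M = 107 kN·m/kg
  molybdenum: M = 54.6 kN·m/kg
  nylon: M = 50.1 kN·m/kg
  low-carbon steel: M = 44.1 kN·m/kg
  soda-lime glass: M = 23.8 kN·m/kg
The maximum is for silicon carbide.

silicon carbide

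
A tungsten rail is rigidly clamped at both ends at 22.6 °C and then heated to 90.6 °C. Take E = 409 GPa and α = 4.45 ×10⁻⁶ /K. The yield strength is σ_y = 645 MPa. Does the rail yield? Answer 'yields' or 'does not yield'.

does not yield

ΔT = 68.00 K. Constrained thermal stress σ = E·α·ΔT = 409.0×10³ MPa × 4.45×10⁻⁶ × 68.00 = 124 MPa (compressive).
Compare to σ_y = 645 MPa: σ < σ_y, so it does not yield.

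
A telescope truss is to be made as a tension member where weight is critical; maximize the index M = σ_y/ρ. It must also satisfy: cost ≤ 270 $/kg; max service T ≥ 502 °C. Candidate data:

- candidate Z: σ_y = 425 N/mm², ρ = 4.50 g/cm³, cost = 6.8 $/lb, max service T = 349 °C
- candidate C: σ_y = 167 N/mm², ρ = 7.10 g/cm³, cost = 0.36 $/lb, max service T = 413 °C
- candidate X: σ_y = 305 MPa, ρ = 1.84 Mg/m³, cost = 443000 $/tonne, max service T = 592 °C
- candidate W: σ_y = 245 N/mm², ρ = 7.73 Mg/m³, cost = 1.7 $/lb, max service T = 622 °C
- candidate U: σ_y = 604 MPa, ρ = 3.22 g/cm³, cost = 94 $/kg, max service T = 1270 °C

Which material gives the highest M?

candidate U

Screen on constraints: cost ≤ 270 $/kg; max service T ≥ 502 °C. Survivors: candidate W, candidate U.
Convert each candidate to consistent units, then evaluate M:
  candidate W: σ_y = 245.0 MPa, ρ = 7730 kg/m³
  candidate U: σ_y = 604.0 MPa, ρ = 3220 kg/m³
  candidate U: M = 188 kN·m/kg
  candidate W: M = 31.7 kN·m/kg
Candidate U has the largest M.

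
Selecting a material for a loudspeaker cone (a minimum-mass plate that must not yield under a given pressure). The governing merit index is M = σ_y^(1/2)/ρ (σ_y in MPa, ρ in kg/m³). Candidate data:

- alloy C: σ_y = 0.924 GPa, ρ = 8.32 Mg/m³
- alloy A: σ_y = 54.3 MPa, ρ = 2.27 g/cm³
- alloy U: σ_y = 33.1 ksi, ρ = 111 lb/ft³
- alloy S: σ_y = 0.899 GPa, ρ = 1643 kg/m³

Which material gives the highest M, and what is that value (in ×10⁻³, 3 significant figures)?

alloy S, M = 18.2×10⁻³

After converting to SI:
  alloy C: σ_y = 924.0 MPa, ρ = 8320 kg/m³
  alloy A: σ_y = 54.30 MPa, ρ = 2270 kg/m³
  alloy U: σ_y = 228.2 MPa, ρ = 1778 kg/m³
  alloy S: σ_y = 899.0 MPa, ρ = 1643 kg/m³
  alloy S: M = 18.2×10⁻³
  alloy U: M = 8.50×10⁻³
  alloy C: M = 3.65×10⁻³
  alloy A: M = 3.25×10⁻³
Highest index: alloy S.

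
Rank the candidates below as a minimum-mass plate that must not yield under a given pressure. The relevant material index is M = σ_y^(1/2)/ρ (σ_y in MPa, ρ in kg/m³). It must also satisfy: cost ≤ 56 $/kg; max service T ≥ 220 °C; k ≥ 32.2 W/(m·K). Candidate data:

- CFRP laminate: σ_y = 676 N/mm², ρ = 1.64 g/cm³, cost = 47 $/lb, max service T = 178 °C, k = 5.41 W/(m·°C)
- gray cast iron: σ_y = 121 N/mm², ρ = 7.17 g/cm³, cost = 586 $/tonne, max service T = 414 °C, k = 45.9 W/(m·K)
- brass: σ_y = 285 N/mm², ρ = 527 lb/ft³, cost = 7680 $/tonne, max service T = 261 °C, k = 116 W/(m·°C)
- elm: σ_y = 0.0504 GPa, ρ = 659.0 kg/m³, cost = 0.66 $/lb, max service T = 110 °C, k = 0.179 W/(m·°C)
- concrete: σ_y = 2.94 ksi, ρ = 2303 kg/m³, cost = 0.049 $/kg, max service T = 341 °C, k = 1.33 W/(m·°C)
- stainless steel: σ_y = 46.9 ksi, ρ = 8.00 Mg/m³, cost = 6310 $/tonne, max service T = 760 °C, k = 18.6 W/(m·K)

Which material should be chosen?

brass

Screen on constraints: cost ≤ 56 $/kg; max service T ≥ 220 °C; k ≥ 32.2 W/(m·K). Survivors: gray cast iron, brass.
Normalizing units and computing the index:
  gray cast iron: σ_y = 121.0 MPa, ρ = 7170 kg/m³
  brass: σ_y = 285.0 MPa, ρ = 8442 kg/m³
  brass: M = 2.00×10⁻³
  gray cast iron: M = 1.53×10⁻³
The maximum is for brass.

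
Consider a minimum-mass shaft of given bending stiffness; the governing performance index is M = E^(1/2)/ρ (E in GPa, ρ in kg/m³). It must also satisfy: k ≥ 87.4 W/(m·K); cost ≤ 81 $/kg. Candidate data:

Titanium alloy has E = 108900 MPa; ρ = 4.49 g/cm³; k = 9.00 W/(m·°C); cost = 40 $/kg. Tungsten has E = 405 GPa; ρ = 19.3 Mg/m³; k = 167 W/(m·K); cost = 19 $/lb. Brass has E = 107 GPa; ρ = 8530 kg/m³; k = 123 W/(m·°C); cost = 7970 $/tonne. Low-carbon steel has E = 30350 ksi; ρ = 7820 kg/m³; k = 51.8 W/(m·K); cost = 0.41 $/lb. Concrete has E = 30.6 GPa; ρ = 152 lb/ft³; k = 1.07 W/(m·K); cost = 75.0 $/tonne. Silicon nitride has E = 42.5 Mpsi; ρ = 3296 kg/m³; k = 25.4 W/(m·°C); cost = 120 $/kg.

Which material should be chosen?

Screen on constraints: k ≥ 87.4 W/(m·K); cost ≤ 81 $/kg. Survivors: tungsten, brass.
In SI units:
  tungsten: E = 405.0 GPa, ρ = 19300 kg/m³
  brass: E = 107.0 GPa, ρ = 8530 kg/m³
  brass: M = 1.21×10⁻³
  tungsten: M = 1.04×10⁻³
The maximum is for brass.

brass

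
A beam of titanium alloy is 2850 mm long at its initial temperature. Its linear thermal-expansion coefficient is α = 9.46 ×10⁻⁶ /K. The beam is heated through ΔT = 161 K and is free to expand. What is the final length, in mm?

2854.3 mm

ΔL = α·L₀·ΔT = 9.46×10⁻⁶ × 2850 mm × 161.0 K = 4.34 mm.
L = L₀ + ΔL = 2850 + 4.34 = 2854.3 mm.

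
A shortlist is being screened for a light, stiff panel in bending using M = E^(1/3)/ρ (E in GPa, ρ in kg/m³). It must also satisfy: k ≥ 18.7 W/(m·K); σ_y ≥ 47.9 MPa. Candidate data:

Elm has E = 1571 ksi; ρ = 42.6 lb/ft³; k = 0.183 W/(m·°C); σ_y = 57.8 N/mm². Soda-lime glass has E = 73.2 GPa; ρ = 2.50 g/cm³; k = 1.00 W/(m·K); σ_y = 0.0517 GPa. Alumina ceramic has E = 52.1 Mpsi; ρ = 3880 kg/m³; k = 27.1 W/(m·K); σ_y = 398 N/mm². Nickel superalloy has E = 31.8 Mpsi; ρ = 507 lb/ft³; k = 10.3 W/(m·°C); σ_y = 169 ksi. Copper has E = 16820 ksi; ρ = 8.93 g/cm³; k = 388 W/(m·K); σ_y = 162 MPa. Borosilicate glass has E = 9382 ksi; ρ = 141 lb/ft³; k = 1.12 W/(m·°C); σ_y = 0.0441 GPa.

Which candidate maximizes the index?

alumina ceramic

Screen on constraints: k ≥ 18.7 W/(m·K); σ_y ≥ 47.9 MPa. Survivors: alumina ceramic, copper.
Normalizing units and computing the index:
  alumina ceramic: E = 359.2 GPa, ρ = 3880 kg/m³
  copper: E = 116.0 GPa, ρ = 8930 kg/m³
  alumina ceramic: M = 1.83×10⁻³
  copper: M = 0.546×10⁻³
Highest index: alumina ceramic.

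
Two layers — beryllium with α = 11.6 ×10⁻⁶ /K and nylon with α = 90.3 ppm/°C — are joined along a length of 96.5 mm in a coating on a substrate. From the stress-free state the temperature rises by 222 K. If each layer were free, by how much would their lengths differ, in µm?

Δα = |11.6 − 90.3|×10⁻⁶/K = 78.7×10⁻⁶/K.
ΔL_mismatch = Δα·L·ΔT = 78.7×10⁻⁶ × 96.5 mm × 222.0 K = 1690 µm.

1690 µm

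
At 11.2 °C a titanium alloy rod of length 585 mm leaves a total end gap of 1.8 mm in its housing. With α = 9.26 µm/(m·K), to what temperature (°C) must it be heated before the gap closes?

343 °C

α·L₀·ΔT = 1.8 mm ⇒ ΔT = 1.8 / (9.26×10⁻⁶ × 585.0) = 332.3 K.
T = 11.2 + 332.3 = 343.5 °C.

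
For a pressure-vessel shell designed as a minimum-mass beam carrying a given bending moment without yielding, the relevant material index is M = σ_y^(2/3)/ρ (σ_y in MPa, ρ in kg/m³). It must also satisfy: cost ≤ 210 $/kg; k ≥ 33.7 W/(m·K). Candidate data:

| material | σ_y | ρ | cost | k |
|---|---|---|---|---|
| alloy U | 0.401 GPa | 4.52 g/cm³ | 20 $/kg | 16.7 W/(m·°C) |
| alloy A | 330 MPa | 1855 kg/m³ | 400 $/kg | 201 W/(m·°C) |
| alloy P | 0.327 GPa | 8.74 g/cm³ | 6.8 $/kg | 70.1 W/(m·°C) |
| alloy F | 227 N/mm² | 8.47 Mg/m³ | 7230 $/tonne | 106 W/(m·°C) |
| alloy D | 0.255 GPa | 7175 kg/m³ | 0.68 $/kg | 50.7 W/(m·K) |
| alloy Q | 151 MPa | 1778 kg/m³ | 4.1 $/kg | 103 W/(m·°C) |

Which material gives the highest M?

Screen on constraints: cost ≤ 210 $/kg; k ≥ 33.7 W/(m·K). Survivors: alloy P, alloy F, alloy D, alloy Q.
In SI units:
  alloy P: σ_y = 327.0 MPa, ρ = 8740 kg/m³
  alloy F: σ_y = 227.0 MPa, ρ = 8470 kg/m³
  alloy D: σ_y = 255.0 MPa, ρ = 7175 kg/m³
  alloy Q: σ_y = 151.0 MPa, ρ = 1778 kg/m³
  alloy Q: M = 15.9×10⁻³
  alloy D: M = 5.60×10⁻³
  alloy P: M = 5.43×10⁻³
  alloy F: M = 4.39×10⁻³
The maximum is for alloy Q.

alloy Q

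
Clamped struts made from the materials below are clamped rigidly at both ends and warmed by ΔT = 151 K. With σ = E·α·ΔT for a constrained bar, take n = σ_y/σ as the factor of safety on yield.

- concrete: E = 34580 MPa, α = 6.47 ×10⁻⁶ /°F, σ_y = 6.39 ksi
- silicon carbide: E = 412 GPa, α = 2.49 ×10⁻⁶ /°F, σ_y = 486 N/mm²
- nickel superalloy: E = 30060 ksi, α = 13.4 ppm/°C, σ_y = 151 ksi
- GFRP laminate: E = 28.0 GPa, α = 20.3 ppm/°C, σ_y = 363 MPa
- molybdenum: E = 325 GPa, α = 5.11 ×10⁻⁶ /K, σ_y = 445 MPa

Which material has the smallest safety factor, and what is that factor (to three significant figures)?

Converting E to GPa, α to ×10⁻⁶/K, σ_y to MPa, then σ and n for each:
  concrete: E = 34.58, α = 11.6, σ_y = 44.06 → σ = 60.8 MPa, n = 0.725
  silicon carbide: E = 412.0, α = 4.48, σ_y = 486.0 → σ = 279 MPa, n = 1.74
  nickel superalloy: E = 207.3, α = 13.4, σ_y = 1041 → σ = 419 MPa, n = 2.48
  GFRP laminate: E = 28.00, α = 20.3, σ_y = 363.0 → σ = 85.8 MPa, n = 4.23
  molybdenum: E = 325.0, α = 5.11, σ_y = 445.0 → σ = 251 MPa, n = 1.77
The minimum is concrete at n = 0.725.

concrete, n = 0.725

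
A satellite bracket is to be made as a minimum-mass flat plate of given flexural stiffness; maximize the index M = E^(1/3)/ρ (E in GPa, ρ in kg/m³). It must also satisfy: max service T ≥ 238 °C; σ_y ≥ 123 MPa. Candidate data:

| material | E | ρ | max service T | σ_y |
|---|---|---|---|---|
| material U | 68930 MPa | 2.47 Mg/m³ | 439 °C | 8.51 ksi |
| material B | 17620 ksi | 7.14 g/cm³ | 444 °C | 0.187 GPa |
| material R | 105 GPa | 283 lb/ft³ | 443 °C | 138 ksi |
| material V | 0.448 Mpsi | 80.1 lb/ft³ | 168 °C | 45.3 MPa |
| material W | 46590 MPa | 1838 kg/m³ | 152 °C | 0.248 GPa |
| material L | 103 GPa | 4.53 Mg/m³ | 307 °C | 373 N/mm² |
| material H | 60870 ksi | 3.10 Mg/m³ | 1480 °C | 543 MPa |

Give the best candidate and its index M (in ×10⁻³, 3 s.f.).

material H, M = 2.42×10⁻³

Screen on constraints: max service T ≥ 238 °C; σ_y ≥ 123 MPa. Survivors: material B, material R, material L, material H.
Convert each candidate to consistent units, then evaluate M:
  material B: E = 121.5 GPa, ρ = 7140 kg/m³
  material R: E = 105.0 GPa, ρ = 4533 kg/m³
  material L: E = 103.0 GPa, ρ = 4530 kg/m³
  material H: E = 419.7 GPa, ρ = 3100 kg/m³
  material H: M = 2.42×10⁻³
  material R: M = 1.04×10⁻³
  material L: M = 1.03×10⁻³
  material B: M = 0.694×10⁻³
Material H has the largest M.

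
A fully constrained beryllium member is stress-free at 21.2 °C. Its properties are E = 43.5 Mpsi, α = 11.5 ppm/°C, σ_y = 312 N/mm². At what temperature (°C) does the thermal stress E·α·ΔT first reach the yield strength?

E = 43.5 Mpsi = 299.9 GPa.
σ_y = 312 N/mm² = 312.0 MPa.
E·α·ΔT = 312.0 MPa ⇒ ΔT = 312.0 / (299.9×10³ × 11.5×10⁻⁶) = 90.46 K.
T = 21.2 + 90.46 = 111.7 °C.

112 °C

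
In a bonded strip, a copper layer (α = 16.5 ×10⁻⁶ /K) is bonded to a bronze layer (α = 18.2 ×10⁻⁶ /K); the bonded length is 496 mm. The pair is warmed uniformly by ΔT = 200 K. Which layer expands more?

α(copper) = 16.5×10⁻⁶/K vs α(bronze) = 18.2×10⁻⁶/K.
Higher α expands more for the same ΔT: bronze.

bronze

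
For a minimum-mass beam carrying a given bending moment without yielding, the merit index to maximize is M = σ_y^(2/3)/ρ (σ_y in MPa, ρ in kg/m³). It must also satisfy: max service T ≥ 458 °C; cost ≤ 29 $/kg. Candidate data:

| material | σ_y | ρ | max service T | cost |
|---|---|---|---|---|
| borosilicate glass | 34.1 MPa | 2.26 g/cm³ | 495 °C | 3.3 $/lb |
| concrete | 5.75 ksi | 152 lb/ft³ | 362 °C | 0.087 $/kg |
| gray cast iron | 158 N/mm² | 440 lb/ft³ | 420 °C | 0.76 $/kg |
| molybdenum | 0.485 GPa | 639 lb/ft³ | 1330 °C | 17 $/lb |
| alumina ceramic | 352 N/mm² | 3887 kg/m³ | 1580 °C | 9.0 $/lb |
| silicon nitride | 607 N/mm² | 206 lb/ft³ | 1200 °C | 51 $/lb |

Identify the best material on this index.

alumina ceramic

Screen on constraints: max service T ≥ 458 °C; cost ≤ 29 $/kg. Survivors: borosilicate glass, alumina ceramic.
Normalizing units and computing the index:
  borosilicate glass: σ_y = 34.10 MPa, ρ = 2260 kg/m³
  alumina ceramic: σ_y = 352.0 MPa, ρ = 3887 kg/m³
  alumina ceramic: M = 12.8×10⁻³
  borosilicate glass: M = 4.65×10⁻³
The maximum is for alumina ceramic.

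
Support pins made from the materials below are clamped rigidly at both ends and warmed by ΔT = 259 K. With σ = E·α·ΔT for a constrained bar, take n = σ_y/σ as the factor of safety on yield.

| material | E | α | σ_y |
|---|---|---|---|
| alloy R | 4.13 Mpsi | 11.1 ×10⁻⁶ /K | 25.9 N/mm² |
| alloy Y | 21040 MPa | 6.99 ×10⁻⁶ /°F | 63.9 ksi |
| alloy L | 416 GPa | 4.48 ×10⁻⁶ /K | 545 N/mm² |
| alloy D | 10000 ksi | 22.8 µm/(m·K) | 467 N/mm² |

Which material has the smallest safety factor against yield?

alloy R

Converting E to GPa, α to ×10⁻⁶/K, σ_y to MPa, then σ and n for each:
  alloy R: E = 28.48, α = 11.1, σ_y = 25.90 → σ = 81.9 MPa, n = 0.316
  alloy Y: E = 21.04, α = 12.6, σ_y = 440.6 → σ = 68.6 MPa, n = 6.43
  alloy L: E = 416.0, α = 4.48, σ_y = 545.0 → σ = 483 MPa, n = 1.13
  alloy D: E = 68.95, α = 22.8, σ_y = 467.0 → σ = 407 MPa, n = 1.15
Alloy R has the lowest safety factor, n = 0.316.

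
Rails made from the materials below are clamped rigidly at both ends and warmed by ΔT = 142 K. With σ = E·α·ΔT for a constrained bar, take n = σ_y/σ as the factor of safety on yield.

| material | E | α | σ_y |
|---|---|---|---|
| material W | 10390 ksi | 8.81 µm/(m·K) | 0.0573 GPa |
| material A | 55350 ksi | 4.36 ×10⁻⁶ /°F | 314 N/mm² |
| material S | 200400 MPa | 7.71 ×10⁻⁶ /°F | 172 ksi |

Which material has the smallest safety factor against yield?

Converting E to GPa, α to ×10⁻⁶/K, σ_y to MPa, then σ and n for each:
  material W: E = 71.64, α = 8.81, σ_y = 57.30 → σ = 89.6 MPa, n = 0.639
  material A: E = 381.6, α = 7.85, σ_y = 314.0 → σ = 425 MPa, n = 0.738
  material S: E = 200.4, α = 13.9, σ_y = 1186 → σ = 395 MPa, n = 3.00
The minimum is material W at n = 0.639.

material W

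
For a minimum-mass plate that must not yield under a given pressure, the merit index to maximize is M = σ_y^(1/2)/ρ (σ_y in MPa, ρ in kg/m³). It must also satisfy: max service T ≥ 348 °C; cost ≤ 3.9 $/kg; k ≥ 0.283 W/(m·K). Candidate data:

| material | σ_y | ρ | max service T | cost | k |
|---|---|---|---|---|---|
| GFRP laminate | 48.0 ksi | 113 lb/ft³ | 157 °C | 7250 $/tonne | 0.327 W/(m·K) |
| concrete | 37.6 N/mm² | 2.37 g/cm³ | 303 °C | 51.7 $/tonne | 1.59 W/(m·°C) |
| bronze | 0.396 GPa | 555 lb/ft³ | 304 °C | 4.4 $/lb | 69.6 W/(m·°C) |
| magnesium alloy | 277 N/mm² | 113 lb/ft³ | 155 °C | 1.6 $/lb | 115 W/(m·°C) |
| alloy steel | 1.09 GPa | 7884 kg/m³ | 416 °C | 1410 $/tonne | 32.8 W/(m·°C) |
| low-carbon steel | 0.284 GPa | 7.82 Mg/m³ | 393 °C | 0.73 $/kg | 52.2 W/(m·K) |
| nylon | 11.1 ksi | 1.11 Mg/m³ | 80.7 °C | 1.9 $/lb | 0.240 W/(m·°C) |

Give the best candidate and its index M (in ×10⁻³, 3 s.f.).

Screen on constraints: max service T ≥ 348 °C; cost ≤ 3.9 $/kg; k ≥ 0.283 W/(m·K). Survivors: alloy steel, low-carbon steel.
Convert each candidate to consistent units, then evaluate M:
  alloy steel: σ_y = 1090 MPa, ρ = 7884 kg/m³
  low-carbon steel: σ_y = 284.0 MPa, ρ = 7820 kg/m³
  alloy steel: M = 4.19×10⁻³
  low-carbon steel: M = 2.16×10⁻³
Alloy steel ranks first.

alloy steel, M = 4.19×10⁻³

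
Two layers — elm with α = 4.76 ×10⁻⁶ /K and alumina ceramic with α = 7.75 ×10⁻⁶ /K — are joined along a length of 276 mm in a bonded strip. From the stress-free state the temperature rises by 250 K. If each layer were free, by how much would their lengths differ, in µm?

206 µm

Δα = |4.76 − 7.75|×10⁻⁶/K = 2.99×10⁻⁶/K.
ΔL_mismatch = Δα·L·ΔT = 2.99×10⁻⁶ × 276.0 mm × 250.0 K = 206 µm.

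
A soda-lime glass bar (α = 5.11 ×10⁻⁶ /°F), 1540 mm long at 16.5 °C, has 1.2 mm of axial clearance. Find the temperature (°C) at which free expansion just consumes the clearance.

101 °C

α = 5.11×10⁻⁶/°F × 9/5 = 9.20×10⁻⁶/K.
α·L₀·ΔT = 1.2 mm ⇒ ΔT = 1.2 / (9.20×10⁻⁶ × 1540.0) = 84.72 K.
T = 16.5 + 84.72 = 101.2 °C.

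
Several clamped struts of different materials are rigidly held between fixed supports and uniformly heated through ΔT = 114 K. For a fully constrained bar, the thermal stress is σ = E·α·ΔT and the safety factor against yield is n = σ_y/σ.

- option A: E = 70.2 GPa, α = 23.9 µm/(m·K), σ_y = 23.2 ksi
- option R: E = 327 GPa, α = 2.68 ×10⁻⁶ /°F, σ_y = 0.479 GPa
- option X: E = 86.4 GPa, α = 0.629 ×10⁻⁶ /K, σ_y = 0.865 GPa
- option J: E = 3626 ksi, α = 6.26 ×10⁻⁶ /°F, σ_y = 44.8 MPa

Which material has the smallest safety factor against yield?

With everything in SI (GPa, ×10⁻⁶/K, MPa):
  option A: E = 70.20, α = 23.9, σ_y = 160.0 → σ = 191 MPa, n = 0.836
  option R: E = 327.0, α = 4.82, σ_y = 479.0 → σ = 180 MPa, n = 2.66
  option X: E = 86.40, α = 0.629, σ_y = 865.0 → σ = 6.20 MPa, n = 140
  option J: E = 25.00, α = 11.3, σ_y = 44.80 → σ = 32.1 MPa, n = 1.40
Option A has the lowest safety factor, n = 0.836.

option A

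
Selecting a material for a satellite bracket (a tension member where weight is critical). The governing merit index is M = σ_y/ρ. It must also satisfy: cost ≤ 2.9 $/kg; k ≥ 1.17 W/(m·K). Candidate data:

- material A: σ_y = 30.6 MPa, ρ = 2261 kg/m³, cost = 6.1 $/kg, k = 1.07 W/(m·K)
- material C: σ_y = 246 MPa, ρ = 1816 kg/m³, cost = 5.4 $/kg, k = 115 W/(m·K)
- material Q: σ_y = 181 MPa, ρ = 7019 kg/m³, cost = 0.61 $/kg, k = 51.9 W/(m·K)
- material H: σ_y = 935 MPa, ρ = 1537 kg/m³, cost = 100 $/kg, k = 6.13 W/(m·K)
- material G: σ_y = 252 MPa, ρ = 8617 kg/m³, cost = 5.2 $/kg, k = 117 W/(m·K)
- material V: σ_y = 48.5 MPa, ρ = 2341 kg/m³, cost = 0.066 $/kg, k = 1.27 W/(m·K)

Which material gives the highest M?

Screen on constraints: cost ≤ 2.9 $/kg; k ≥ 1.17 W/(m·K). Survivors: material Q, material V.
Computing M directly (units already consistent):
  material Q: M = 25.8 kN·m/kg
  material V: M = 20.7 kN·m/kg
Highest index: material Q.

material Q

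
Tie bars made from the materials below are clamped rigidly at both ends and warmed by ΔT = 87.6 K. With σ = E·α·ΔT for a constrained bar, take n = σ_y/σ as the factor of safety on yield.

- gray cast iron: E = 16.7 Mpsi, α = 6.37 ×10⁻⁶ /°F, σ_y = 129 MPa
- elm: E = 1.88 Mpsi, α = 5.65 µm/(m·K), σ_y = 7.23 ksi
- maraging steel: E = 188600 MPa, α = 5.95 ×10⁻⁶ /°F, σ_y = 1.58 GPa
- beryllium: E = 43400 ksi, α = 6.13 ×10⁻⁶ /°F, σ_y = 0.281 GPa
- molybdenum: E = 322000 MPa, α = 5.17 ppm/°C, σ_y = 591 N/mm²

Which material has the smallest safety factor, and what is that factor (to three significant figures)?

beryllium, n = 0.972

With everything in SI (GPa, ×10⁻⁶/K, MPa):
  gray cast iron: E = 115.1, α = 11.5, σ_y = 129.0 → σ = 116 MPa, n = 1.12
  elm: E = 12.96, α = 5.65, σ_y = 49.85 → σ = 6.42 MPa, n = 7.77
  maraging steel: E = 188.6, α = 10.7, σ_y = 1580 → σ = 177 MPa, n = 8.93
  beryllium: E = 299.2, α = 11.0, σ_y = 281.0 → σ = 289 MPa, n = 0.972
  molybdenum: E = 322.0, α = 5.17, σ_y = 591.0 → σ = 146 MPa, n = 4.05
The minimum is beryllium at n = 0.972.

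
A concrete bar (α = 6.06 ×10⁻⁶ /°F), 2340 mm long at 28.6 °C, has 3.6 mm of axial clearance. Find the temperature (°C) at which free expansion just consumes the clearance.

α = 6.06×10⁻⁶/°F × 9/5 = 10.9×10⁻⁶/K.
α·L₀·ΔT = 3.6 mm ⇒ ΔT = 3.6 / (10.9×10⁻⁶ × 2340.0) = 141.0 K.
T = 28.6 + 141.0 = 169.6 °C.

170 °C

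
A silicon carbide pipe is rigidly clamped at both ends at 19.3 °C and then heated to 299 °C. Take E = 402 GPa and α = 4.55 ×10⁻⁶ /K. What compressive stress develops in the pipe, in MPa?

ΔT = 279.7 K. Constrained thermal stress σ = E·α·ΔT = 402.0×10³ MPa × 4.55×10⁻⁶ × 279.7 = 512 MPa (compressive).

512 MPa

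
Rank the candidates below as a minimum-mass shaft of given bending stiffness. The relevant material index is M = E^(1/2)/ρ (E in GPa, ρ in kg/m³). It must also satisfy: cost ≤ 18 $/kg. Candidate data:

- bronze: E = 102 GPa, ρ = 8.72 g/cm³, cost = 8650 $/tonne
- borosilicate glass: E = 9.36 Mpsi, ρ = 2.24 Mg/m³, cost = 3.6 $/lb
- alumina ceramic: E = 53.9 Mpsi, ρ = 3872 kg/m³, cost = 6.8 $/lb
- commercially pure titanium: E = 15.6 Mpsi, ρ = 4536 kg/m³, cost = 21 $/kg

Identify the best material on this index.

alumina ceramic

Screen on constraints: cost ≤ 18 $/kg. Survivors: bronze, borosilicate glass, alumina ceramic.
Normalizing units and computing the index:
  bronze: E = 102.0 GPa, ρ = 8720 kg/m³
  borosilicate glass: E = 64.53 GPa, ρ = 2240 kg/m³
  alumina ceramic: E = 371.6 GPa, ρ = 3872 kg/m³
  alumina ceramic: M = 4.98×10⁻³
  borosilicate glass: M = 3.59×10⁻³
  bronze: M = 1.16×10⁻³
The maximum is for alumina ceramic.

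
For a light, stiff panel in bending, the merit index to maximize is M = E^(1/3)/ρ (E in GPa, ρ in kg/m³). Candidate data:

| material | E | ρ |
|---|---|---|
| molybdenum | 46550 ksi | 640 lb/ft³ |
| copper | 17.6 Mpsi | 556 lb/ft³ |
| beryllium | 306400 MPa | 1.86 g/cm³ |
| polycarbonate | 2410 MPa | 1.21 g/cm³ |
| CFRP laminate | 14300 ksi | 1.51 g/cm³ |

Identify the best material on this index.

beryllium

Putting every candidate on a common basis:
  molybdenum: E = 321.0 GPa, ρ = 10250 kg/m³
  copper: E = 121.3 GPa, ρ = 8906 kg/m³
  beryllium: E = 306.4 GPa, ρ = 1860 kg/m³
  polycarbonate: E = 2.410 GPa, ρ = 1210 kg/m³
  CFRP laminate: E = 98.60 GPa, ρ = 1510 kg/m³
  beryllium: M = 3.62×10⁻³
  CFRP laminate: M = 3.06×10⁻³
  polycarbonate: M = 1.11×10⁻³
  molybdenum: M = 0.668×10⁻³
  copper: M = 0.556×10⁻³
Highest index: beryllium.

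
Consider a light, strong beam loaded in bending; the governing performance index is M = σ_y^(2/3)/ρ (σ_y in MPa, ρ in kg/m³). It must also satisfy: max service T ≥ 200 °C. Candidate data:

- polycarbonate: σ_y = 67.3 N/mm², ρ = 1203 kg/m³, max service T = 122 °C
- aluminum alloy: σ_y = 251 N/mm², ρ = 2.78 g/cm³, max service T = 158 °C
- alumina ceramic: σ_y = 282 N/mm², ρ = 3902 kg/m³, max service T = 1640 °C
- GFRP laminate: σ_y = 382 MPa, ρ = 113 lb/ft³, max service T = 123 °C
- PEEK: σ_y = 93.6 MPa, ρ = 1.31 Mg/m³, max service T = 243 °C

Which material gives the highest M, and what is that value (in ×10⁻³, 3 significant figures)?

PEEK, M = 15.7×10⁻³

Screen on constraints: max service T ≥ 200 °C. Survivors: alumina ceramic, PEEK.
Convert each candidate to consistent units, then evaluate M:
  alumina ceramic: σ_y = 282.0 MPa, ρ = 3902 kg/m³
  PEEK: σ_y = 93.60 MPa, ρ = 1310 kg/m³
  PEEK: M = 15.7×10⁻³
  alumina ceramic: M = 11.0×10⁻³
The maximum is for PEEK.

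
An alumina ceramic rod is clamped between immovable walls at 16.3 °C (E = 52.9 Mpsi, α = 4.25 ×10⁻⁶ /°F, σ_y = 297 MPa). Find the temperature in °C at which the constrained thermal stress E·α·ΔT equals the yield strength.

123 °C

E = 52.9 Mpsi = 364.7 GPa.
α = 4.25×10⁻⁶/°F × 9/5 = 7.65×10⁻⁶/K.
E·α·ΔT = 297.0 MPa ⇒ ΔT = 297.0 / (364.7×10³ × 7.65×10⁻⁶) = 106.4 K.
T = 16.3 + 106.4 = 122.7 °C.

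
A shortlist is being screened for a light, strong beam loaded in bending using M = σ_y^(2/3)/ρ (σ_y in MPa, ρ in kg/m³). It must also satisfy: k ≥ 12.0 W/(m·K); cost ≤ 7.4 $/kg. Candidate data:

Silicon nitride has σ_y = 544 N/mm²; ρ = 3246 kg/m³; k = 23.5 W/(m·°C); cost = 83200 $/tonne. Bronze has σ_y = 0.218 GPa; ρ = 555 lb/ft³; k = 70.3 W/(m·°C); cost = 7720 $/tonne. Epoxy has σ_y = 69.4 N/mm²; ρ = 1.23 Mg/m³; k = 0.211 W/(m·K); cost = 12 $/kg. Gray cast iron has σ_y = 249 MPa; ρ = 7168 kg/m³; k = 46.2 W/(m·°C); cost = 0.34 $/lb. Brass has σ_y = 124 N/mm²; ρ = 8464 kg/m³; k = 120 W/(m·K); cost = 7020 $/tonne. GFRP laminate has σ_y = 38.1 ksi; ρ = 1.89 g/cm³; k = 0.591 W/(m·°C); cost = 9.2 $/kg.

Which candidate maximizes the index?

gray cast iron

Screen on constraints: k ≥ 12.0 W/(m·K); cost ≤ 7.4 $/kg. Survivors: gray cast iron, brass.
In SI units:
  gray cast iron: σ_y = 249.0 MPa, ρ = 7168 kg/m³
  brass: σ_y = 124.0 MPa, ρ = 8464 kg/m³
  gray cast iron: M = 5.52×10⁻³
  brass: M = 2.94×10⁻³
The maximum is for gray cast iron.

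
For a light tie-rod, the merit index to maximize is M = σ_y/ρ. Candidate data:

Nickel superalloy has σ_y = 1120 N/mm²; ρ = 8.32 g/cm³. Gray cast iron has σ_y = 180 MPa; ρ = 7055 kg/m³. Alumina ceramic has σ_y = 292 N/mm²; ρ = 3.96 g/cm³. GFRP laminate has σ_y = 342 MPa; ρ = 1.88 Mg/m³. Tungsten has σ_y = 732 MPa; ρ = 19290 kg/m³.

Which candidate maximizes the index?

GFRP laminate

Convert each candidate to consistent units, then evaluate M:
  nickel superalloy: σ_y = 1120 MPa, ρ = 8320 kg/m³
  gray cast iron: σ_y = 180.0 MPa, ρ = 7055 kg/m³
  alumina ceramic: σ_y = 292.0 MPa, ρ = 3960 kg/m³
  GFRP laminate: σ_y = 342.0 MPa, ρ = 1880 kg/m³
  tungsten: σ_y = 732.0 MPa, ρ = 19290 kg/m³
  GFRP laminate: M = 182 kN·m/kg
  nickel superalloy: M = 135 kN·m/kg
  alumina ceramic: M = 73.7 kN·m/kg
  tungsten: M = 37.9 kN·m/kg
  gray cast iron: M = 25.5 kN·m/kg
The maximum is for GFRP laminate.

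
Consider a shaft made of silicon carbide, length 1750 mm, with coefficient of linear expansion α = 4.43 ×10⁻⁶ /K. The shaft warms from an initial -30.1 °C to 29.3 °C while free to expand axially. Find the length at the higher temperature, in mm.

1750.5 mm

ΔT = 29.3 − (-30.1) = 59.40 K.
ΔL = α·L₀·ΔT = 4.43×10⁻⁶ × 1750 mm × 59.40 K = 0.460 mm.
L = L₀ + ΔL = 1750 + 0.460 = 1750.5 mm.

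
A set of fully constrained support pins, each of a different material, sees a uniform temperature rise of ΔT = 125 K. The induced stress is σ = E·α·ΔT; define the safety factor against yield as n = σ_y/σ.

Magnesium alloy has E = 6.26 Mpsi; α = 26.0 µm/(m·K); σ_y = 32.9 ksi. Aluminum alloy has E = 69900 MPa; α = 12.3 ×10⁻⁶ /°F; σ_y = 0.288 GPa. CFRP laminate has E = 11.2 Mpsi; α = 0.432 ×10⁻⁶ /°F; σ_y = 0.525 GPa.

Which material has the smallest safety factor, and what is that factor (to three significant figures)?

aluminum alloy, n = 1.49

Converting E to GPa, α to ×10⁻⁶/K, σ_y to MPa, then σ and n for each:
  magnesium alloy: E = 43.16, α = 26.0, σ_y = 226.8 → σ = 140 MPa, n = 1.62
  aluminum alloy: E = 69.90, α = 22.1, σ_y = 288.0 → σ = 193 MPa, n = 1.49
  CFRP laminate: E = 77.22, α = 0.778, σ_y = 525.0 → σ = 7.51 MPa, n = 69.9
The minimum is aluminum alloy at n = 1.49.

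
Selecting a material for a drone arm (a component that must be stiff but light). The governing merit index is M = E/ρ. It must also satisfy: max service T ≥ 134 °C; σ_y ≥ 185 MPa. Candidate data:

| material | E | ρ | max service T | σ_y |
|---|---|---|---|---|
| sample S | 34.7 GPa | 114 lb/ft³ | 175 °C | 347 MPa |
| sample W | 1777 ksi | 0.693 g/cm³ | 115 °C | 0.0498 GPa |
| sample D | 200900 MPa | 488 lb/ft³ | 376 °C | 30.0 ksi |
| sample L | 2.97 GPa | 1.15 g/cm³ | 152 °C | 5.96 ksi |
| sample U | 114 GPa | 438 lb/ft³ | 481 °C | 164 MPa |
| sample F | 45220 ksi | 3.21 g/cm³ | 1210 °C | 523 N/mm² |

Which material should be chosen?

Screen on constraints: max service T ≥ 134 °C; σ_y ≥ 185 MPa. Survivors: sample S, sample D, sample F.
Convert each candidate to consistent units, then evaluate M:
  sample S: E = 34.70 GPa, ρ = 1826 kg/m³
  sample D: E = 200.9 GPa, ρ = 7817 kg/m³
  sample F: E = 311.8 GPa, ρ = 3210 kg/m³
  sample F: M = 97.1 MN·m/kg
  sample D: M = 25.7 MN·m/kg
  sample S: M = 19.0 MN·m/kg
Sample F has the largest M.

sample F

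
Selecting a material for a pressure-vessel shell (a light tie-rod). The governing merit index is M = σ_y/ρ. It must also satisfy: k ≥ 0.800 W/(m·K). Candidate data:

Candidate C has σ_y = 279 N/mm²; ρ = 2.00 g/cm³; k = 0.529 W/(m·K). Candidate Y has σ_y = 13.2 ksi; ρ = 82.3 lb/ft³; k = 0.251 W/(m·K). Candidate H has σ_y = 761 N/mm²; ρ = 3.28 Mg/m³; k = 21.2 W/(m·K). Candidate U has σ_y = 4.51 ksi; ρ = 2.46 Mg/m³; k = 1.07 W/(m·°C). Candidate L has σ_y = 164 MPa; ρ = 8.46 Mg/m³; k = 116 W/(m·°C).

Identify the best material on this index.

candidate H

Screen on constraints: k ≥ 0.800 W/(m·K). Survivors: candidate H, candidate U, candidate L.
Convert each candidate to consistent units, then evaluate M:
  candidate H: σ_y = 761.0 MPa, ρ = 3280 kg/m³
  candidate U: σ_y = 31.10 MPa, ρ = 2460 kg/m³
  candidate L: σ_y = 164.0 MPa, ρ = 8460 kg/m³
  candidate H: M = 232 kN·m/kg
  candidate L: M = 19.4 kN·m/kg
  candidate U: M = 12.6 kN·m/kg
Highest index: candidate H.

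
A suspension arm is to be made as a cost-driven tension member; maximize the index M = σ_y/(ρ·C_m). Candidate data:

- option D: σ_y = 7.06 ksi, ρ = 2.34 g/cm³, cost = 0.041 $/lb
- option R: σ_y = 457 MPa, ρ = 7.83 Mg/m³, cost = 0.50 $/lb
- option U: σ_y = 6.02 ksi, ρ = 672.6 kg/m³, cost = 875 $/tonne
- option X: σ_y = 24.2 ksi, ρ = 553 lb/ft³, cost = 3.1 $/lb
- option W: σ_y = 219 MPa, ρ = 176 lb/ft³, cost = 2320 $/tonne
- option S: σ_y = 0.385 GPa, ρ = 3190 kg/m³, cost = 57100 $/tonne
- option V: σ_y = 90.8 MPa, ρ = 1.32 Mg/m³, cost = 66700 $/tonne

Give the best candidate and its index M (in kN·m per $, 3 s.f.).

Putting every candidate on a common basis:
  option D: σ_y = 48.68 MPa, ρ = 2340 kg/m³, cost = 0.09039 $/kg
  option R: σ_y = 457.0 MPa, ρ = 7830 kg/m³, cost = 1.102 $/kg
  option U: σ_y = 41.51 MPa, ρ = 672.6 kg/m³, cost = 0.8750 $/kg
  option X: σ_y = 166.9 MPa, ρ = 8858 kg/m³, cost = 6.834 $/kg
  option W: σ_y = 219.0 MPa, ρ = 2819 kg/m³, cost = 2.320 $/kg
  option S: σ_y = 385.0 MPa, ρ = 3190 kg/m³, cost = 57.10 $/kg
  option V: σ_y = 90.80 MPa, ρ = 1320 kg/m³, cost = 66.70 $/kg
  option D: M = 230 kN·m per $
  option U: M = 70.5 kN·m per $
  option R: M = 52.9 kN·m per $
  option W: M = 33.5 kN·m per $
  option X: M = 2.76 kN·m per $
  option S: M = 2.11 kN·m per $
  option V: M = 1.03 kN·m per $
Option D has the largest M.

option D, M = 230 kN·m per $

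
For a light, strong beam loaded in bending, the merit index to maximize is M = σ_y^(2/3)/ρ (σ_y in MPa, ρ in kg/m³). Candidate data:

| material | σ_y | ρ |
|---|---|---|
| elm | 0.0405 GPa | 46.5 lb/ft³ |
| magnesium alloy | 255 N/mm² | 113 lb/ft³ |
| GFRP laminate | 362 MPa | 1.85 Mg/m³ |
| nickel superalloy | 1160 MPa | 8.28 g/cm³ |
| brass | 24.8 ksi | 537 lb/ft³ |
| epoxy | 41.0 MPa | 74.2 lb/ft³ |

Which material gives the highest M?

GFRP laminate

In SI units:
  elm: σ_y = 40.50 MPa, ρ = 744.9 kg/m³
  magnesium alloy: σ_y = 255.0 MPa, ρ = 1810 kg/m³
  GFRP laminate: σ_y = 362.0 MPa, ρ = 1850 kg/m³
  nickel superalloy: σ_y = 1160 MPa, ρ = 8280 kg/m³
  brass: σ_y = 171.0 MPa, ρ = 8602 kg/m³
  epoxy: σ_y = 41.00 MPa, ρ = 1189 kg/m³
  GFRP laminate: M = 27.5×10⁻³
  magnesium alloy: M = 22.2×10⁻³
  elm: M = 15.8×10⁻³
  nickel superalloy: M = 13.3×10⁻³
  epoxy: M = 10.0×10⁻³
  brass: M = 3.58×10⁻³
Highest index: GFRP laminate.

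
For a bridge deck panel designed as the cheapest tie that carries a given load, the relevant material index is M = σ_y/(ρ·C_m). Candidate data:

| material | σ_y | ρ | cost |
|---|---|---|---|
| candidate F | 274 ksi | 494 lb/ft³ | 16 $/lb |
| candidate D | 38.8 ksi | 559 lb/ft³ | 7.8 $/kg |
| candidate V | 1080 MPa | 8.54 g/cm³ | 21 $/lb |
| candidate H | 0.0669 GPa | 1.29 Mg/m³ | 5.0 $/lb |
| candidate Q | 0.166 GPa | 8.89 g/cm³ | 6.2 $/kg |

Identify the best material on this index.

candidate F

Putting every candidate on a common basis:
  candidate F: σ_y = 1889 MPa, ρ = 7913 kg/m³, cost = 35.27 $/kg
  candidate D: σ_y = 267.5 MPa, ρ = 8954 kg/m³, cost = 7.800 $/kg
  candidate V: σ_y = 1080 MPa, ρ = 8540 kg/m³, cost = 46.30 $/kg
  candidate H: σ_y = 66.90 MPa, ρ = 1290 kg/m³, cost = 11.02 $/kg
  candidate Q: σ_y = 166.0 MPa, ρ = 8890 kg/m³, cost = 6.200 $/kg
  candidate F: M = 6.77 kN·m per $
  candidate H: M = 4.70 kN·m per $
  candidate D: M = 3.83 kN·m per $
  candidate Q: M = 3.01 kN·m per $
  candidate V: M = 2.73 kN·m per $
The maximum is for candidate F.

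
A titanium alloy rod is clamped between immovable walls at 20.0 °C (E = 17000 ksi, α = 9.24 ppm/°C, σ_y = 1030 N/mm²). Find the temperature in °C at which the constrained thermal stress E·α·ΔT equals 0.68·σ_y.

E = 17000 ksi = 117.2 GPa.
σ_y = 1030 N/mm² = 1030 MPa.
E·α·ΔT = 700.4 MPa ⇒ ΔT = 700.4 / (117.2×10³ × 9.24×10⁻⁶) = 646.7 K.
T = 20.0 + 646.7 = 666.7 °C.

667 °C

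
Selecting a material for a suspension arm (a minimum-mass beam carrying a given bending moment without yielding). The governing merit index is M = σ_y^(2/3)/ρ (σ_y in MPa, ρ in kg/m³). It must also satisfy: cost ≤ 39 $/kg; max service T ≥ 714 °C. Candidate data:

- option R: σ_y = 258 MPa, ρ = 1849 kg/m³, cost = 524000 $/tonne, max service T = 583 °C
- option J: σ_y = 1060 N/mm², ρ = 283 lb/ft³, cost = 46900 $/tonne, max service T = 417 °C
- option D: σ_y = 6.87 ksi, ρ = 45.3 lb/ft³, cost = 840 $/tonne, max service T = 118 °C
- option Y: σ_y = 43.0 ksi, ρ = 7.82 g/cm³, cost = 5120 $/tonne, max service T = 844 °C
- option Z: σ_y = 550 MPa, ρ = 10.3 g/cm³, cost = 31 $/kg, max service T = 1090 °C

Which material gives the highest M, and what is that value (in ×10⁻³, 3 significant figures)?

option Z, M = 6.52×10⁻³

Screen on constraints: cost ≤ 39 $/kg; max service T ≥ 714 °C. Survivors: option Y, option Z.
Putting every candidate on a common basis:
  option Y: σ_y = 296.5 MPa, ρ = 7820 kg/m³
  option Z: σ_y = 550.0 MPa, ρ = 10300 kg/m³
  option Z: M = 6.52×10⁻³
  option Y: M = 5.69×10⁻³
Highest index: option Z.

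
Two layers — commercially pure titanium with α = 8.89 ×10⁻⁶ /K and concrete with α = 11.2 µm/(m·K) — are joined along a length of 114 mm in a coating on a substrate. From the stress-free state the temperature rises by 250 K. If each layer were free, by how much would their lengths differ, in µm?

Δα = |8.89 − 11.2|×10⁻⁶/K = 2.31×10⁻⁶/K.
ΔL_mismatch = Δα·L·ΔT = 2.31×10⁻⁶ × 114.0 mm × 250.0 K = 65.8 µm.

65.8 µm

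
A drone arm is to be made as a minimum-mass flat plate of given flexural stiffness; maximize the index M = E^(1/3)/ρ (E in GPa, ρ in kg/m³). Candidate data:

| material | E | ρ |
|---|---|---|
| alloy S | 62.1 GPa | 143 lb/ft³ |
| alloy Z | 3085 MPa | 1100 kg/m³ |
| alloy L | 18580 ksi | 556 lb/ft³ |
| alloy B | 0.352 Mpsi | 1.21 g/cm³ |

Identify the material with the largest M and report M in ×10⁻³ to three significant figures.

After converting to SI:
  alloy S: E = 62.10 GPa, ρ = 2291 kg/m³
  alloy Z: E = 3.085 GPa, ρ = 1100 kg/m³
  alloy L: E = 128.1 GPa, ρ = 8906 kg/m³
  alloy B: E = 2.427 GPa, ρ = 1210 kg/m³
  alloy S: M = 1.73×10⁻³
  alloy Z: M = 1.32×10⁻³
  alloy B: M = 1.11×10⁻³
  alloy L: M = 0.566×10⁻³
The maximum is for alloy S.

alloy S, M = 1.73×10⁻³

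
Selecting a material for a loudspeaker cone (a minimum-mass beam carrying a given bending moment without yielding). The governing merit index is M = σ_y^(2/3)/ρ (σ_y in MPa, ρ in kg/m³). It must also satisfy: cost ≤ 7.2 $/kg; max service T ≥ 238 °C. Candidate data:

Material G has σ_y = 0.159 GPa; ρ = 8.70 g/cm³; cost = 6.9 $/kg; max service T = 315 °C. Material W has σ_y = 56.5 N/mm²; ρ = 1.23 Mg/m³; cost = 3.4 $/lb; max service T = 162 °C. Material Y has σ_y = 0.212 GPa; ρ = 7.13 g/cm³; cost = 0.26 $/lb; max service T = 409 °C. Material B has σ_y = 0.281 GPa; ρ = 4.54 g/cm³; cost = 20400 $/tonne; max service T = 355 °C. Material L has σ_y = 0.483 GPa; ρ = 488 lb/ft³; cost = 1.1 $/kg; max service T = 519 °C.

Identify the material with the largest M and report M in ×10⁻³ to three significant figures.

material L, M = 7.88×10⁻³

Screen on constraints: cost ≤ 7.2 $/kg; max service T ≥ 238 °C. Survivors: material G, material Y, material L.
Normalizing units and computing the index:
  material G: σ_y = 159.0 MPa, ρ = 8700 kg/m³
  material Y: σ_y = 212.0 MPa, ρ = 7130 kg/m³
  material L: σ_y = 483.0 MPa, ρ = 7817 kg/m³
  material L: M = 7.88×10⁻³
  material Y: M = 4.99×10⁻³
  material G: M = 3.37×10⁻³
Highest index: material L.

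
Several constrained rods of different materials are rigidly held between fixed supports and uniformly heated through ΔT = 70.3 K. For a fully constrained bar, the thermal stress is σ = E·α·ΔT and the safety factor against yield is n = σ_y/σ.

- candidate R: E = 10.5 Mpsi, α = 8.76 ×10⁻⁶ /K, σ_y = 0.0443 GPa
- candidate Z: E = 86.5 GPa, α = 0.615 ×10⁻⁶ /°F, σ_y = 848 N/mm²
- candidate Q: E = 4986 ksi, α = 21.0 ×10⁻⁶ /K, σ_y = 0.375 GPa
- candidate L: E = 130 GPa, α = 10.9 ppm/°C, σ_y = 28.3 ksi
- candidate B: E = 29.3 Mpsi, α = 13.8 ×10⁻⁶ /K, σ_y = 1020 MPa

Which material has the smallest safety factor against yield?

candidate R

With everything in SI (GPa, ×10⁻⁶/K, MPa):
  candidate R: E = 72.39, α = 8.76, σ_y = 44.30 → σ = 44.6 MPa, n = 0.994
  candidate Z: E = 86.50, α = 1.11, σ_y = 848.0 → σ = 6.73 MPa, n = 126
  candidate Q: E = 34.38, α = 21.0, σ_y = 375.0 → σ = 50.8 MPa, n = 7.39
  candidate L: E = 130.0, α = 10.9, σ_y = 195.1 → σ = 99.6 MPa, n = 1.96
  candidate B: E = 202.0, α = 13.8, σ_y = 1020 → σ = 196 MPa, n = 5.20
The minimum is candidate R at n = 0.994.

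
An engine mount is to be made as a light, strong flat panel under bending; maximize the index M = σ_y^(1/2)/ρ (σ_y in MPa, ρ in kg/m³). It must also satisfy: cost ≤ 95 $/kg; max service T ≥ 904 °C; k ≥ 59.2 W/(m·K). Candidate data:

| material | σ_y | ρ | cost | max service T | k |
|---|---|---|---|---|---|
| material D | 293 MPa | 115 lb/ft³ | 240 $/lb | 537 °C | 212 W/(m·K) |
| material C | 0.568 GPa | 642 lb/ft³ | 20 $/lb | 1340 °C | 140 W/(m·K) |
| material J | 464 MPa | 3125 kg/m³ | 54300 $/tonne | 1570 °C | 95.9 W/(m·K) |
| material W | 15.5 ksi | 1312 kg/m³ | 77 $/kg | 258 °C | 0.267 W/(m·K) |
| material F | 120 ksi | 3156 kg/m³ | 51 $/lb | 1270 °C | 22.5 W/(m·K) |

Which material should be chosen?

Screen on constraints: cost ≤ 95 $/kg; max service T ≥ 904 °C; k ≥ 59.2 W/(m·K). Survivors: material C, material J.
In SI units:
  material C: σ_y = 568.0 MPa, ρ = 10280 kg/m³
  material J: σ_y = 464.0 MPa, ρ = 3125 kg/m³
  material J: M = 6.89×10⁻³
  material C: M = 2.32×10⁻³
Material J ranks first.

material J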